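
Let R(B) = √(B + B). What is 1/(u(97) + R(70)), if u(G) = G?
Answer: 97/9269 - 2*√35/9269 ≈ 0.0091885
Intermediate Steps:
R(B) = √2*√B (R(B) = √(2*B) = √2*√B)
1/(u(97) + R(70)) = 1/(97 + √2*√70) = 1/(97 + 2*√35)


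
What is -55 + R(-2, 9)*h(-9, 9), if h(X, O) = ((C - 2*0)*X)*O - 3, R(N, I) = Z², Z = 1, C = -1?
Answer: 23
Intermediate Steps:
R(N, I) = 1 (R(N, I) = 1² = 1)
h(X, O) = -3 - O*X (h(X, O) = ((-1 - 2*0)*X)*O - 3 = ((-1 + 0)*X)*O - 3 = (-X)*O - 3 = -O*X - 3 = -3 - O*X)
-55 + R(-2, 9)*h(-9, 9) = -55 + 1*(-3 - 1*9*(-9)) = -55 + 1*(-3 + 81) = -55 + 1*78 = -55 + 78 = 23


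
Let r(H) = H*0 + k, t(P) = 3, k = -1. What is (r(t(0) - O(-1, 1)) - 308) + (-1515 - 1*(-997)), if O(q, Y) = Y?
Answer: -827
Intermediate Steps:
r(H) = -1 (r(H) = H*0 - 1 = 0 - 1 = -1)
(r(t(0) - O(-1, 1)) - 308) + (-1515 - 1*(-997)) = (-1 - 308) + (-1515 - 1*(-997)) = -309 + (-1515 + 997) = -309 - 518 = -827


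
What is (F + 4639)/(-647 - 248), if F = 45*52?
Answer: -6979/895 ≈ -7.7978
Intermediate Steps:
F = 2340
(F + 4639)/(-647 - 248) = (2340 + 4639)/(-647 - 248) = 6979/(-895) = 6979*(-1/895) = -6979/895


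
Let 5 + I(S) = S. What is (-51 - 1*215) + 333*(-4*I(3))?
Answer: 2398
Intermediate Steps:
I(S) = -5 + S
(-51 - 1*215) + 333*(-4*I(3)) = (-51 - 1*215) + 333*(-4*(-5 + 3)) = (-51 - 215) + 333*(-4*(-2)) = -266 + 333*8 = -266 + 2664 = 2398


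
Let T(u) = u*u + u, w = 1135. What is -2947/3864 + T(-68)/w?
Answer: 2037077/626520 ≈ 3.2514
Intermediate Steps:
T(u) = u + u² (T(u) = u² + u = u + u²)
-2947/3864 + T(-68)/w = -2947/3864 - 68*(1 - 68)/1135 = -2947*1/3864 - 68*(-67)*(1/1135) = -421/552 + 4556*(1/1135) = -421/552 + 4556/1135 = 2037077/626520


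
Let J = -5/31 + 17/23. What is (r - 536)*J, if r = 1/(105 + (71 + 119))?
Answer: -65145028/210335 ≈ -309.72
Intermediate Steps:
r = 1/295 (r = 1/(105 + 190) = 1/295 ≈ 0.0033898)
J = 412/713 (J = -5*1/31 + 17*(1/23) = -5/31 + 17/23 = 412/713 ≈ 0.57784)
(r - 536)*J = (1/295 - 536)*(412/713) = -158119/295*412/713 = -65145028/210335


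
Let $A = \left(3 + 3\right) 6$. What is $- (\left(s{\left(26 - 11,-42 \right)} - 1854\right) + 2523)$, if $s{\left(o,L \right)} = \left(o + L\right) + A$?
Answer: $-678$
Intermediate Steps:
$A = 36$ ($A = 6 \cdot 6 = 36$)
$s{\left(o,L \right)} = 36 + L + o$ ($s{\left(o,L \right)} = \left(o + L\right) + 36 = \left(L + o\right) + 36 = 36 + L + o$)
$- (\left(s{\left(26 - 11,-42 \right)} - 1854\right) + 2523) = - (\left(\left(36 - 42 + \left(26 - 11\right)\right) - 1854\right) + 2523) = - (\left(\left(36 - 42 + 15\right) - 1854\right) + 2523) = - (\left(9 - 1854\right) + 2523) = - (-1845 + 2523) = \left(-1\right) 678 = -678$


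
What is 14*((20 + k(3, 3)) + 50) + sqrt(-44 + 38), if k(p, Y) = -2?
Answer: 952 + I*sqrt(6) ≈ 952.0 + 2.4495*I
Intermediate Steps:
14*((20 + k(3, 3)) + 50) + sqrt(-44 + 38) = 14*((20 - 2) + 50) + sqrt(-44 + 38) = 14*(18 + 50) + sqrt(-6) = 14*68 + I*sqrt(6) = 952 + I*sqrt(6)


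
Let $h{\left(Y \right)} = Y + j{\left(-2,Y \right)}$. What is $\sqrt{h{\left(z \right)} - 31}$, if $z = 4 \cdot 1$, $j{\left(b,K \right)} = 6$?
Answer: $i \sqrt{21} \approx 4.5826 i$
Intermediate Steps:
$z = 4$
$h{\left(Y \right)} = 6 + Y$ ($h{\left(Y \right)} = Y + 6 = 6 + Y$)
$\sqrt{h{\left(z \right)} - 31} = \sqrt{\left(6 + 4\right) - 31} = \sqrt{10 - 31} = \sqrt{-21} = i \sqrt{21}$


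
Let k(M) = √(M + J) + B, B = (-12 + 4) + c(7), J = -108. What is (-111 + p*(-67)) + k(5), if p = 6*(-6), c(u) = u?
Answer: 2300 + I*√103 ≈ 2300.0 + 10.149*I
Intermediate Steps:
p = -36
B = -1 (B = (-12 + 4) + 7 = -8 + 7 = -1)
k(M) = -1 + √(-108 + M) (k(M) = √(M - 108) - 1 = √(-108 + M) - 1 = -1 + √(-108 + M))
(-111 + p*(-67)) + k(5) = (-111 - 36*(-67)) + (-1 + √(-108 + 5)) = (-111 + 2412) + (-1 + √(-103)) = 2301 + (-1 + I*√103) = 2300 + I*√103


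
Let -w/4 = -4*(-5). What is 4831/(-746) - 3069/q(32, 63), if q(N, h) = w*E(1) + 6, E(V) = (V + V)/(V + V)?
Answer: 482995/13801 ≈ 34.997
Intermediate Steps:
w = -80 (w = -(-16)*(-5) = -4*20 = -80)
E(V) = 1 (E(V) = (2*V)/((2*V)) = (2*V)*(1/(2*V)) = 1)
q(N, h) = -74 (q(N, h) = -80*1 + 6 = -80 + 6 = -74)
4831/(-746) - 3069/q(32, 63) = 4831/(-746) - 3069/(-74) = 4831*(-1/746) - 3069*(-1/74) = -4831/746 + 3069/74 = 482995/13801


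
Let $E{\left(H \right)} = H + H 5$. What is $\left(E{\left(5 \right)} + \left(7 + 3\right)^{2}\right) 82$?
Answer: $10660$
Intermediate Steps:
$E{\left(H \right)} = 6 H$ ($E{\left(H \right)} = H + 5 H = 6 H$)
$\left(E{\left(5 \right)} + \left(7 + 3\right)^{2}\right) 82 = \left(6 \cdot 5 + \left(7 + 3\right)^{2}\right) 82 = \left(30 + 10^{2}\right) 82 = \left(30 + 100\right) 82 = 130 \cdot 82 = 10660$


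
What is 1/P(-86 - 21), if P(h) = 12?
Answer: 1/12 ≈ 0.083333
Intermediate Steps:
1/P(-86 - 21) = 1/12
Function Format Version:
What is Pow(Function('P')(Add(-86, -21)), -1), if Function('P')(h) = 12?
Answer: Rational(1, 12) ≈ 0.083333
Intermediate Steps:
Pow(Function('P')(Add(-86, -21)), -1) = Pow(12, -1) = Rational(1, 12)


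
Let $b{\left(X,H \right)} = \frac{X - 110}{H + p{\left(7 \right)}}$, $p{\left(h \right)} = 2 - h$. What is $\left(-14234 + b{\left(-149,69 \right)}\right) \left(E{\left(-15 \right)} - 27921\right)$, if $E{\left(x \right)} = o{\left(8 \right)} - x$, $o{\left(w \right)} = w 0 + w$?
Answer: $\frac{12710817015}{32} \approx 3.9721 \cdot 10^{8}$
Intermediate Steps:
$b{\left(X,H \right)} = \frac{-110 + X}{-5 + H}$ ($b{\left(X,H \right)} = \frac{X - 110}{H + \left(2 - 7\right)} = \frac{-110 + X}{H + \left(2 - 7\right)} = \frac{-110 + X}{H - 5} = \frac{-110 + X}{-5 + H}$)
$o{\left(w \right)} = w$ ($o{\left(w \right)} = 0 + w = w$)
$E{\left(x \right)} = 8 - x$
$\left(-14234 + b{\left(-149,69 \right)}\right) \left(E{\left(-15 \right)} - 27921\right) = \left(-14234 + \frac{-110 - 149}{-5 + 69}\right) \left(\left(8 - -15\right) - 27921\right) = \left(-14234 + \frac{1}{64} \left(-259\right)\right) \left(\left(8 + 15\right) - 27921\right) = \left(-14234 + \frac{1}{64} \left(-259\right)\right) \left(23 - 27921\right) = \left(-14234 - \frac{259}{64}\right) \left(-27898\right) = \left(- \frac{911235}{64}\right) \left(-27898\right) = \frac{12710817015}{32}$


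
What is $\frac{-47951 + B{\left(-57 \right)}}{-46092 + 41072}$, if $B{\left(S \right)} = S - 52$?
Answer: $\frac{2403}{251} \approx 9.5737$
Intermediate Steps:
$B{\left(S \right)} = -52 + S$
$\frac{-47951 + B{\left(-57 \right)}}{-46092 + 41072} = \frac{-47951 - 109}{-46092 + 41072} = \frac{-47951 - 109}{-5020} = \left(-48060\right) \left(- \frac{1}{5020}\right) = \frac{2403}{251}$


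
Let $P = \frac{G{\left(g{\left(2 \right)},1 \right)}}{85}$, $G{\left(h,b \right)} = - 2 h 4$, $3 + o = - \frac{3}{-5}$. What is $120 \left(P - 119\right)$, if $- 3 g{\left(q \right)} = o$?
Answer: $- \frac{1214568}{85} \approx -14289.0$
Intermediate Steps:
$o = - \frac{12}{5}$ ($o = -3 - \frac{3}{-5} = -3 - - \frac{3}{5} = -3 + \frac{3}{5} = - \frac{12}{5} \approx -2.4$)
$g{\left(q \right)} = \frac{4}{5}$ ($g{\left(q \right)} = \left(- \frac{1}{3}\right) \left(- \frac{12}{5}\right) = \frac{4}{5}$)
$G{\left(h,b \right)} = - 8 h$
$P = - \frac{32}{425}$ ($P = \frac{\left(-8\right) \frac{4}{5}}{85} = \left(- \frac{32}{5}\right) \frac{1}{85} = - \frac{32}{425} \approx -0.075294$)
$120 \left(P - 119\right) = 120 \left(- \frac{32}{425} - 119\right) = 120 \left(- \frac{50607}{425}\right) = - \frac{1214568}{85}$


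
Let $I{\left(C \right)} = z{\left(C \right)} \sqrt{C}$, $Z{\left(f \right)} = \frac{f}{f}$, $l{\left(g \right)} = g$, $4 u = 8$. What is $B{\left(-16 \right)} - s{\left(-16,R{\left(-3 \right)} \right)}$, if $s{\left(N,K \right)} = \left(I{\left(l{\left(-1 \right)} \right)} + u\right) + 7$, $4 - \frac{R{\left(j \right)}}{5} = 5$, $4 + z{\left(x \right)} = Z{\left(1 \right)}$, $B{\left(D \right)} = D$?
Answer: $-25 + 3 i \approx -25.0 + 3.0 i$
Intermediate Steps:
$u = 2$ ($u = \frac{1}{4} \cdot 8 = 2$)
$Z{\left(f \right)} = 1$
$z{\left(x \right)} = -3$ ($z{\left(x \right)} = -4 + 1 = -3$)
$I{\left(C \right)} = - 3 \sqrt{C}$
$R{\left(j \right)} = -5$ ($R{\left(j \right)} = 20 - 25 = -5$)
$s{\left(N,K \right)} = 9 - 3 i$ ($s{\left(N,K \right)} = \left(- 3 \sqrt{-1} + 2\right) + 7 = \left(- 3 i + 2\right) + 7 = \left(2 - 3 i\right) + 7 = 9 - 3 i$)
$B{\left(-16 \right)} - s{\left(-16,R{\left(-3 \right)} \right)} = -16 - \left(9 - 3 i\right) = -25 + 3 i$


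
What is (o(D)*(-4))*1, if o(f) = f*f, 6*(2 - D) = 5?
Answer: -49/9 ≈ -5.4444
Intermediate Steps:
D = 7/6 (D = 2 - 1/6*5 = 2 - 5/6 = 7/6 ≈ 1.1667)
o(f) = f**2
(o(D)*(-4))*1 = ((7/6)**2*(-4))*1 = ((49/36)*(-4))*1 = -49/9*1 = -49/9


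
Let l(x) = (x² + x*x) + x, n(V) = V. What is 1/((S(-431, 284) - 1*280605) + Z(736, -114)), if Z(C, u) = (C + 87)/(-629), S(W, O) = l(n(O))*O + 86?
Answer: 629/28690415782 ≈ 2.1924e-8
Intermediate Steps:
l(x) = x + 2*x² (l(x) = (x² + x²) + x = 2*x² + x = x + 2*x²)
S(W, O) = 86 + O²*(1 + 2*O) (S(W, O) = (O*(1 + 2*O))*O + 86 = O²*(1 + 2*O) + 86 = 86 + O²*(1 + 2*O))
Z(C, u) = -87/629 - C/629 (Z(C, u) = (87 + C)*(-1/629) = -87/629 - C/629)
1/((S(-431, 284) - 1*280605) + Z(736, -114)) = 1/(((86 + 284²*(1 + 2*284)) - 1*280605) + (-87/629 - 1/629*736)) = 1/(((86 + 80656*(1 + 568)) - 280605) + (-87/629 - 736/629)) = 1/(((86 + 80656*569) - 280605) - 823/629) = 1/(((86 + 45893264) - 280605) - 823/629) = 1/((45893350 - 280605) - 823/629) = 1/(45612745 - 823/629) = 1/(28690415782/629) = 629/28690415782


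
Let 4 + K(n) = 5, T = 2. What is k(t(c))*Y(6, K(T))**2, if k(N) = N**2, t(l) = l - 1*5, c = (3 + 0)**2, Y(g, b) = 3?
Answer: 144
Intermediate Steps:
K(n) = 1 (K(n) = -4 + 5 = 1)
c = 9 (c = 3**2 = 9)
t(l) = -5 + l (t(l) = l - 5 = -5 + l)
k(t(c))*Y(6, K(T))**2 = (-5 + 9)**2*3**2 = 4**2*9 = 16*9 = 144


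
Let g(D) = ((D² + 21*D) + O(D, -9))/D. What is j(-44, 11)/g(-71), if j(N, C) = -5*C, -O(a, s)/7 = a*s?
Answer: -55/13 ≈ -4.2308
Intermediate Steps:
O(a, s) = -7*a*s
g(D) = (D² + 84*D)/D (g(D) = ((D² + 21*D) - 7*D*(-9))/D = ((D² + 21*D) + 63*D)/D = (D² + 84*D)/D)
j(-44, 11)/g(-71) = (-5*11)/(84 - 71) = -55/13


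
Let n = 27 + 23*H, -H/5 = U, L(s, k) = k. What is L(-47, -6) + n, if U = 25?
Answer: -2854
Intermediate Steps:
H = -125 (H = -5*25 = -125)
n = -2848 (n = 27 + 23*(-125) = 27 - 2875 = -2848)
L(-47, -6) + n = -6 - 2848 = -2854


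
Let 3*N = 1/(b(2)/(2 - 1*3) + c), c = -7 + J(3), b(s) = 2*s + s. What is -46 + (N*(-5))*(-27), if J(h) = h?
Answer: -101/2 ≈ -50.500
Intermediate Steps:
b(s) = 3*s
c = -4 (c = -7 + 3 = -4)
N = -1/30 (N = 1/(3*((3*2)/(2 - 1*3) - 4)) = 1/(3*(6/(2 - 3) - 4)) = 1/(3*(6/(-1) - 4)) = 1/(3*(6*(-1) - 4)) = 1/(3*(-6 - 4)) = (1/3)/(-10) = (1/3)*(-1/10) = -1/30 ≈ -0.033333)
-46 + (N*(-5))*(-27) = -46 - 1/30*(-5)*(-27) = -46 + (1/6)*(-27) = -46 - 9/2 = -101/2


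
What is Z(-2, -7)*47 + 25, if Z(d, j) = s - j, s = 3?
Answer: 495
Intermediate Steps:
Z(d, j) = 3 - j
Z(-2, -7)*47 + 25 = (3 - 1*(-7))*47 + 25 = (3 + 7)*47 + 25 = 10*47 + 25 = 470 + 25 = 495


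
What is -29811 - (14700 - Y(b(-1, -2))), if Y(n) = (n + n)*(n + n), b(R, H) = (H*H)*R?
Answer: -44447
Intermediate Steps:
b(R, H) = R*H² (b(R, H) = H²*R = R*H²)
Y(n) = 4*n² (Y(n) = (2*n)*(2*n) = 4*n²)
-29811 - (14700 - Y(b(-1, -2))) = -29811 - (14700 - 4*(-1*(-2)²)²) = -29811 - (14700 - 4*(-1*4)²) = -29811 - (14700 - 4*(-4)²) = -29811 - (14700 - 4*16) = -29811 - (14700 - 1*64) = -29811 - (14700 - 64) = -29811 - 1*14636 = -29811 - 14636 = -44447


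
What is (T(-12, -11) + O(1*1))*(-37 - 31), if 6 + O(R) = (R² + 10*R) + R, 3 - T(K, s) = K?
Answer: -1428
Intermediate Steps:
T(K, s) = 3 - K
O(R) = -6 + R² + 11*R (O(R) = -6 + ((R² + 10*R) + R) = -6 + (R² + 11*R) = -6 + R² + 11*R)
(T(-12, -11) + O(1*1))*(-37 - 31) = ((3 - 1*(-12)) + (-6 + (1*1)² + 11*(1*1)))*(-37 - 31) = ((3 + 12) + (-6 + 1² + 11*1))*(-68) = (15 + (-6 + 1 + 11))*(-68) = (15 + 6)*(-68) = 21*(-68) = -1428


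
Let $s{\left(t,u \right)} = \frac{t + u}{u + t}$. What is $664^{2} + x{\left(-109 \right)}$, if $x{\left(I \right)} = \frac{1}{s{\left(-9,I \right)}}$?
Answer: $440897$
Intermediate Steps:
$s{\left(t,u \right)} = 1$ ($s{\left(t,u \right)} = \frac{t + u}{t + u} = 1$)
$x{\left(I \right)} = 1$ ($x{\left(I \right)} = 1^{-1} = 1$)
$664^{2} + x{\left(-109 \right)} = 664^{2} + 1 = 440896 + 1 = 440897$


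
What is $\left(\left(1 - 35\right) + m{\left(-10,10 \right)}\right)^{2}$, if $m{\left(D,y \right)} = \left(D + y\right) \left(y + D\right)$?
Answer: $1156$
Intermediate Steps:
$m{\left(D,y \right)} = \left(D + y\right)^{2}$ ($m{\left(D,y \right)} = \left(D + y\right) \left(D + y\right) = \left(D + y\right)^{2}$)
$\left(\left(1 - 35\right) + m{\left(-10,10 \right)}\right)^{2} = \left(\left(1 - 35\right) + \left(-10 + 10\right)^{2}\right)^{2} = \left(\left(1 - 35\right) + 0^{2}\right)^{2} = \left(-34 + 0\right)^{2} = \left(-34\right)^{2} = 1156$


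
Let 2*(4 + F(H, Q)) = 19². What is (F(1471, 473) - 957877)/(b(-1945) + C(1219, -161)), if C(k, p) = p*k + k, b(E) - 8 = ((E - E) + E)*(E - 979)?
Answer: -638467/3661432 ≈ -0.17438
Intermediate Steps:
F(H, Q) = 353/2 (F(H, Q) = -4 + (½)*19² = -4 + (½)*361 = -4 + 361/2 = 353/2)
b(E) = 8 + E*(-979 + E) (b(E) = 8 + ((E - E) + E)*(E - 979) = 8 + (0 + E)*(-979 + E) = 8 + E*(-979 + E))
C(k, p) = k + k*p (C(k, p) = k*p + k = k + k*p)
(F(1471, 473) - 957877)/(b(-1945) + C(1219, -161)) = (353/2 - 957877)/((8 + (-1945)² - 979*(-1945)) + 1219*(1 - 161)) = -1915401/(2*((8 + 3783025 + 1904155) + 1219*(-160))) = -1915401/(2*(5687188 - 195040)) = -1915401/2/5492148 = -1915401/2*1/5492148 = -638467/3661432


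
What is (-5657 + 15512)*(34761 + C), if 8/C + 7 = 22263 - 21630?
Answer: 107224341435/313 ≈ 3.4257e+8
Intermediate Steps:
C = 4/313 (C = 8/(-7 + (22263 - 21630)) = 8/(-7 + 633) = 8/626 = 8*(1/626) = 4/313 ≈ 0.012780)
(-5657 + 15512)*(34761 + C) = (-5657 + 15512)*(34761 + 4/313) = 9855*(10880197/313) = 107224341435/313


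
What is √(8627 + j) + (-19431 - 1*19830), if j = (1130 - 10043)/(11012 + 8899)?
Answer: -39261 + 2*√94999409659/6637 ≈ -39168.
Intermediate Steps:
j = -2971/6637 (j = -8913/19911 = -8913*1/19911 = -2971/6637 ≈ -0.44764)
√(8627 + j) + (-19431 - 1*19830) = √(8627 - 2971/6637) + (-19431 - 1*19830) = √(57254428/6637) + (-19431 - 19830) = 2*√94999409659/6637 - 39261 = -39261 + 2*√94999409659/6637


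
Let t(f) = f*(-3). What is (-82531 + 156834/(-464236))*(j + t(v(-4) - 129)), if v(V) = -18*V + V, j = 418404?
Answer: -8018874957677025/232118 ≈ -3.4547e+10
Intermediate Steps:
v(V) = -17*V
t(f) = -3*f
(-82531 + 156834/(-464236))*(j + t(v(-4) - 129)) = (-82531 + 156834/(-464236))*(418404 - 3*(-17*(-4) - 129)) = (-82531 + 156834*(-1/464236))*(418404 - 3*(68 - 129)) = (-82531 - 78417/232118)*(418404 - 3*(-61)) = -19157009075*(418404 + 183)/232118 = -19157009075/232118*418587 = -8018874957677025/232118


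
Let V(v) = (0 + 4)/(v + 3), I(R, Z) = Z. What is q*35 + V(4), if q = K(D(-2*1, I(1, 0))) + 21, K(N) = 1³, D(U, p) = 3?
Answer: 5394/7 ≈ 770.57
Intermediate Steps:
K(N) = 1
V(v) = 4/(3 + v)
q = 22 (q = 1 + 21 = 22)
q*35 + V(4) = 22*35 + 4/(3 + 4) = 770 + 4/7 = 5394/7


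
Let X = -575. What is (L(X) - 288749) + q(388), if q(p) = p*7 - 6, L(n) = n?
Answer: -286614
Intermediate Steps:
q(p) = -6 + 7*p (q(p) = 7*p - 6 = -6 + 7*p)
(L(X) - 288749) + q(388) = (-575 - 288749) + (-6 + 7*388) = -289324 + (-6 + 2716) = -289324 + 2710 = -286614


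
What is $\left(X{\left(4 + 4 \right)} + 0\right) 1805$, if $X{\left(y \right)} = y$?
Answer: $14440$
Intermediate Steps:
$\left(X{\left(4 + 4 \right)} + 0\right) 1805 = \left(\left(4 + 4\right) + 0\right) 1805 = \left(8 + 0\right) 1805 = 8 \cdot 1805 = 14440$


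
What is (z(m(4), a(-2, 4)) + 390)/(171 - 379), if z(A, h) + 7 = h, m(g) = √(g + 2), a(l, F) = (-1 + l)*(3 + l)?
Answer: -95/52 ≈ -1.8269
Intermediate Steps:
m(g) = √(2 + g)
z(A, h) = -7 + h
(z(m(4), a(-2, 4)) + 390)/(171 - 379) = ((-7 + (-3 + (-2)² + 2*(-2))) + 390)/(171 - 379) = ((-7 + (-3 + 4 - 4)) + 390)/(-208) = ((-7 - 3) + 390)*(-1/208) = (-10 + 390)*(-1/208) = 380*(-1/208) = -95/52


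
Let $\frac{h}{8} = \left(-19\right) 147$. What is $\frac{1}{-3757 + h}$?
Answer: $- \frac{1}{26101} \approx -3.8313 \cdot 10^{-5}$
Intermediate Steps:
$h = -22344$ ($h = 8 \left(\left(-19\right) 147\right) = 8 \left(-2793\right) = -22344$)
$\frac{1}{-3757 + h} = \frac{1}{-3757 - 22344} = \frac{1}{-26101} = - \frac{1}{26101}$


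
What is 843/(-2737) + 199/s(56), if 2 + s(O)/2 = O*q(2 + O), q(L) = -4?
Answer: -925699/1237124 ≈ -0.74827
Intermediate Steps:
s(O) = -4 - 8*O (s(O) = -4 + 2*(O*(-4)) = -4 + 2*(-4*O) = -4 - 8*O)
843/(-2737) + 199/s(56) = 843/(-2737) + 199/(-4 - 8*56) = 843*(-1/2737) + 199/(-4 - 448) = -843/2737 + 199/(-452) = -843/2737 + 199*(-1/452) = -843/2737 - 199/452 = -925699/1237124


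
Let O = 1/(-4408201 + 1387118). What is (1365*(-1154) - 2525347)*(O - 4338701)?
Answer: 53748361835793483488/3021083 ≈ 1.7791e+13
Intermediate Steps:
O = -1/3021083 (O = 1/(-3021083) = -1/3021083 ≈ -3.3101e-7)
(1365*(-1154) - 2525347)*(O - 4338701) = (1365*(-1154) - 2525347)*(-1/3021083 - 4338701) = (-1575210 - 2525347)*(-13107575833184/3021083) = -4100557*(-13107575833184/3021083) = 53748361835793483488/3021083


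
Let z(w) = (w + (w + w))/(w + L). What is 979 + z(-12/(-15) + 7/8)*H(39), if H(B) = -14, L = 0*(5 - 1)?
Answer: 937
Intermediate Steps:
L = 0 (L = 0*4 = 0)
z(w) = 3 (z(w) = (w + (w + w))/(w + 0) = (w + 2*w)/w = (3*w)/w = 3)
979 + z(-12/(-15) + 7/8)*H(39) = 979 + 3*(-14) = 979 - 42 = 937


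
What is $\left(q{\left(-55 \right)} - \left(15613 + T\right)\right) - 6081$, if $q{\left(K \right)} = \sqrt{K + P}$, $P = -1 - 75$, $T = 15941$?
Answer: $-37635 + i \sqrt{131} \approx -37635.0 + 11.446 i$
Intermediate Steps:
$P = -76$
$q{\left(K \right)} = \sqrt{-76 + K}$ ($q{\left(K \right)} = \sqrt{K - 76} = \sqrt{-76 + K}$)
$\left(q{\left(-55 \right)} - \left(15613 + T\right)\right) - 6081 = \left(\sqrt{-76 - 55} - 31554\right) - 6081 = \left(\sqrt{-131} - 31554\right) - 6081 = \left(i \sqrt{131} - 31554\right) - 6081 = \left(-31554 + i \sqrt{131}\right) - 6081 = -37635 + i \sqrt{131}$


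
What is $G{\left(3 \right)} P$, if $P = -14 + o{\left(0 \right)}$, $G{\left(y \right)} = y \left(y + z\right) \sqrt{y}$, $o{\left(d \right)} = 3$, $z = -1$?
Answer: $- 66 \sqrt{3} \approx -114.32$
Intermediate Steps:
$G{\left(y \right)} = y^{\frac{3}{2}} \left(-1 + y\right)$ ($G{\left(y \right)} = y \left(y - 1\right) \sqrt{y} = y \left(-1 + y\right) \sqrt{y} = y^{\frac{3}{2}} \left(-1 + y\right)$)
$P = -11$ ($P = -14 + 3 = -11$)
$G{\left(3 \right)} P = 3^{\frac{3}{2}} \left(-1 + 3\right) \left(-11\right) = 3 \sqrt{3} \cdot 2 \left(-11\right) = 6 \sqrt{3} \left(-11\right) = - 66 \sqrt{3}$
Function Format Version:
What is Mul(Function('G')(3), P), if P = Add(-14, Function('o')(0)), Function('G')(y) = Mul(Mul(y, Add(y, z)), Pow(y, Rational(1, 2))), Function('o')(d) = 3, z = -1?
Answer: Mul(-66, Pow(3, Rational(1, 2))) ≈ -114.32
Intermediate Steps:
Function('G')(y) = Mul(Pow(y, Rational(3, 2)), Add(-1, y)) (Function('G')(y) = Mul(Mul(y, Add(y, -1)), Pow(y, Rational(1, 2))) = Mul(Mul(y, Add(-1, y)), Pow(y, Rational(1, 2))) = Mul(Pow(y, Rational(3, 2)), Add(-1, y)))
P = -11 (P = Add(-14, 3) = -11)
Mul(Function('G')(3), P) = Mul(Mul(Pow(3, Rational(3, 2)), Add(-1, 3)), -11) = Mul(Mul(Mul(3, Pow(3, Rational(1, 2))), 2), -11) = Mul(Mul(6, Pow(3, Rational(1, 2))), -11) = Mul(-66, Pow(3, Rational(1, 2)))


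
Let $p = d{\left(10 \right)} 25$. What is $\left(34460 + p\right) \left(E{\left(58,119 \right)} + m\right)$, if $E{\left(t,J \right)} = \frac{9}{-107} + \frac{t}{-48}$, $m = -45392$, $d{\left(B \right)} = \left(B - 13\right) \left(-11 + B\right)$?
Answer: $- \frac{4025744086625}{2568} \approx -1.5677 \cdot 10^{9}$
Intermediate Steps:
$d{\left(B \right)} = \left(-13 + B\right) \left(-11 + B\right)$
$E{\left(t,J \right)} = - \frac{9}{107} - \frac{t}{48}$ ($E{\left(t,J \right)} = 9 \left(- \frac{1}{107}\right) + t \left(- \frac{1}{48}\right) = - \frac{9}{107} - \frac{t}{48}$)
$p = 75$ ($p = \left(143 + 10^{2} - 240\right) 25 = \left(143 + 100 - 240\right) 25 = 3 \cdot 25 = 75$)
$\left(34460 + p\right) \left(E{\left(58,119 \right)} + m\right) = \left(34460 + 75\right) \left(\left(- \frac{9}{107} - \frac{29}{24}\right) - 45392\right) = 34535 \left(\left(- \frac{9}{107} - \frac{29}{24}\right) - 45392\right) = 34535 \left(- \frac{3319}{2568} - 45392\right) = 34535 \left(- \frac{116569975}{2568}\right) = - \frac{4025744086625}{2568}$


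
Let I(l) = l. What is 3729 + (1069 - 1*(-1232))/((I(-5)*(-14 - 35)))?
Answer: 915906/245 ≈ 3738.4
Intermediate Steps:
3729 + (1069 - 1*(-1232))/((I(-5)*(-14 - 35))) = 3729 + (1069 - 1*(-1232))/((-5*(-14 - 35))) = 3729 + (1069 + 1232)/((-5*(-49))) = 3729 + 2301/245 = 915906/245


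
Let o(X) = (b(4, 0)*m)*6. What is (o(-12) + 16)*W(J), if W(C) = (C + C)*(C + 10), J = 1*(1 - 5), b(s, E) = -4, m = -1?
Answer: -1920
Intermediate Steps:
o(X) = 24 (o(X) = -4*(-1)*6 = 4*6 = 24)
J = -4 (J = 1*(-4) = -4)
W(C) = 2*C*(10 + C) (W(C) = (2*C)*(10 + C) = 2*C*(10 + C))
(o(-12) + 16)*W(J) = (24 + 16)*(2*(-4)*(10 - 4)) = 40*(2*(-4)*6) = 40*(-48) = -1920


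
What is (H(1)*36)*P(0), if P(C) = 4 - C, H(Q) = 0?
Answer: 0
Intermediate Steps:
(H(1)*36)*P(0) = (0*36)*(4 - 1*0) = 0*(4 + 0) = 0*4 = 0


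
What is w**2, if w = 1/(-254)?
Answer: 1/64516 ≈ 1.5500e-5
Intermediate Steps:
w = -1/254 ≈ -0.0039370
w**2 = (-1/254)**2 = 1/64516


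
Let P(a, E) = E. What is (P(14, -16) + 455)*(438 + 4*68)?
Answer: 311690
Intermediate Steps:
(P(14, -16) + 455)*(438 + 4*68) = (-16 + 455)*(438 + 4*68) = 439*(438 + 272) = 439*710 = 311690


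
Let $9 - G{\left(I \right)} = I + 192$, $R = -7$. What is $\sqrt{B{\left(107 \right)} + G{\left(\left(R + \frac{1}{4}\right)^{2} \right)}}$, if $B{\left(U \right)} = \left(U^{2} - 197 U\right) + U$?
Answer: $\frac{395 i}{4} \approx 98.75 i$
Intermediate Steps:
$B{\left(U \right)} = U^{2} - 196 U$
$G{\left(I \right)} = -183 - I$ ($G{\left(I \right)} = 9 - \left(I + 192\right) = 9 - \left(192 + I\right) = -183 - I$)
$\sqrt{B{\left(107 \right)} + G{\left(\left(R + \frac{1}{4}\right)^{2} \right)}} = \sqrt{107 \left(-196 + 107\right) - \left(183 + \left(-7 + \frac{1}{4}\right)^{2}\right)} = \sqrt{107 \left(-89\right) - \left(183 + \left(-7 + \frac{1}{4}\right)^{2}\right)} = \sqrt{-9523 - \frac{3657}{16}} = \sqrt{- \frac{156025}{16}} = \frac{395 i}{4}$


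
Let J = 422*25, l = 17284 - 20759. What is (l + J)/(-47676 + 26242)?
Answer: -7075/21434 ≈ -0.33008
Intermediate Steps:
l = -3475
J = 10550
(l + J)/(-47676 + 26242) = (-3475 + 10550)/(-47676 + 26242) = 7075/(-21434) = 7075*(-1/21434) = -7075/21434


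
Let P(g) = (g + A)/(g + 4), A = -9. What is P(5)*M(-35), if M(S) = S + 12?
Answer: 92/9 ≈ 10.222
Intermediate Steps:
M(S) = 12 + S
P(g) = (-9 + g)/(4 + g) (P(g) = (g - 9)/(g + 4) = (-9 + g)/(4 + g))
P(5)*M(-35) = ((-9 + 5)/(4 + 5))*(12 - 35) = (-4/9)*(-23) = ((1/9)*(-4))*(-23) = -4/9*(-23) = 92/9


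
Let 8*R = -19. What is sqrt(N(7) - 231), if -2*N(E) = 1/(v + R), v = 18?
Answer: I*sqrt(144395)/25 ≈ 15.2*I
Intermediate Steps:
R = -19/8 (R = (1/8)*(-19) = -19/8 ≈ -2.3750)
N(E) = -4/125 (N(E) = -1/(2*(18 - 19/8)) = -1/(2*125/8) = -1/2*8/125 = -4/125)
sqrt(N(7) - 231) = sqrt(-4/125 - 231) = sqrt(-28879/125) = I*sqrt(144395)/25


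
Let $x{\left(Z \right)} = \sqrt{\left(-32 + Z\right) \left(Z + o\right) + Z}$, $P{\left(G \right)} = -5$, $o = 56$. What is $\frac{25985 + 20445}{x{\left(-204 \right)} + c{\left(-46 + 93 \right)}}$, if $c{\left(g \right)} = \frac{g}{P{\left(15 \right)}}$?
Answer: $\frac{10911050}{865891} + \frac{2321500 \sqrt{8681}}{865891} \approx 262.4$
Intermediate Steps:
$x{\left(Z \right)} = \sqrt{Z + \left(-32 + Z\right) \left(56 + Z\right)}$ ($x{\left(Z \right)} = \sqrt{\left(-32 + Z\right) \left(Z + 56\right) + Z} = \sqrt{\left(-32 + Z\right) \left(56 + Z\right) + Z} = \sqrt{Z + \left(-32 + Z\right) \left(56 + Z\right)}$)
$c{\left(g \right)} = - \frac{g}{5}$ ($c{\left(g \right)} = \frac{g}{-5} = g \left(- \frac{1}{5}\right) = - \frac{g}{5}$)
$\frac{25985 + 20445}{x{\left(-204 \right)} + c{\left(-46 + 93 \right)}} = \frac{25985 + 20445}{\sqrt{-1792 + \left(-204\right)^{2} + 25 \left(-204\right)} - \frac{-46 + 93}{5}} = \frac{46430}{\sqrt{-1792 + 41616 - 5100} - \frac{47}{5}} = \frac{46430}{\sqrt{34724} - \frac{47}{5}} = \frac{46430}{2 \sqrt{8681} - \frac{47}{5}} = \frac{46430}{- \frac{47}{5} + 2 \sqrt{8681}}$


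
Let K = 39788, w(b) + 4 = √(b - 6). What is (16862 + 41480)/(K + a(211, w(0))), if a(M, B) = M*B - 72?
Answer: 1133935112/755649755 - 6155081*I*√6/755649755 ≈ 1.5006 - 0.019952*I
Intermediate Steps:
w(b) = -4 + √(-6 + b) (w(b) = -4 + √(b - 6) = -4 + √(-6 + b))
a(M, B) = -72 + B*M (a(M, B) = B*M - 72 = -72 + B*M)
(16862 + 41480)/(K + a(211, w(0))) = (16862 + 41480)/(39788 + (-72 + (-4 + √(-6 + 0))*211)) = 58342/(39788 + (-72 + (-4 + √(-6))*211)) = 58342/(39788 + (-72 + (-4 + I*√6)*211)) = 58342/(39788 + (-72 + (-844 + 211*I*√6))) = 58342/(39788 + (-916 + 211*I*√6)) = 58342/(38872 + 211*I*√6)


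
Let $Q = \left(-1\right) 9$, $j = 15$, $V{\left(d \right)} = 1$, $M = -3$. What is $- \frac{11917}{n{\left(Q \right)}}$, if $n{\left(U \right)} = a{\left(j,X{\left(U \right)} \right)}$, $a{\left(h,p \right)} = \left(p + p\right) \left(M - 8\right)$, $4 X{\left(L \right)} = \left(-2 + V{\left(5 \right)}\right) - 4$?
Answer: $- \frac{23834}{55} \approx -433.35$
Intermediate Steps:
$Q = -9$
$X{\left(L \right)} = - \frac{5}{4}$ ($X{\left(L \right)} = \frac{\left(-2 + 1\right) - 4}{4} = \frac{-1 - 4}{4} = \frac{1}{4} \left(-5\right) = - \frac{5}{4}$)
$a{\left(h,p \right)} = - 22 p$ ($a{\left(h,p \right)} = \left(p + p\right) \left(-3 - 8\right) = 2 p \left(-11\right) = - 22 p$)
$n{\left(U \right)} = \frac{55}{2}$ ($n{\left(U \right)} = \left(-22\right) \left(- \frac{5}{4}\right) = \frac{55}{2}$)
$- \frac{11917}{n{\left(Q \right)}} = - \frac{11917}{\frac{55}{2}} = \left(-11917\right) \frac{2}{55} = - \frac{23834}{55}$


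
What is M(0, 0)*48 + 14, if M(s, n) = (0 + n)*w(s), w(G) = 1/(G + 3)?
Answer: 14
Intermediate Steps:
w(G) = 1/(3 + G)
M(s, n) = n/(3 + s) (M(s, n) = (0 + n)/(3 + s) = n/(3 + s))
M(0, 0)*48 + 14 = (0/(3 + 0))*48 + 14 = (0/3)*48 + 14 = (0*(⅓))*48 + 14 = 0*48 + 14 = 0 + 14 = 14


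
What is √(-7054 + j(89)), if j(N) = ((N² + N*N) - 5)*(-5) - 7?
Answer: I*√86246 ≈ 293.68*I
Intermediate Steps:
j(N) = 18 - 10*N² (j(N) = ((N² + N²) - 5)*(-5) - 7 = (2*N² - 5)*(-5) - 7 = (-5 + 2*N²)*(-5) - 7 = (25 - 10*N²) - 7 = 18 - 10*N²)
√(-7054 + j(89)) = √(-7054 + (18 - 10*89²)) = √(-7054 + (18 - 10*7921)) = √(-7054 + (18 - 79210)) = √(-7054 - 79192) = √(-86246) = I*√86246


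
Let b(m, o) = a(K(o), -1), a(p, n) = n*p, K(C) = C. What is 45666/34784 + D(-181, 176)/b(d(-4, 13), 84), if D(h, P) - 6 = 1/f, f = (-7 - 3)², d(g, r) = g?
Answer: 5667019/4565400 ≈ 1.2413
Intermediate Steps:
b(m, o) = -o
f = 100 (f = (-10)² = 100)
D(h, P) = 601/100 (D(h, P) = 6 + 1/100 = 601/100)
45666/34784 + D(-181, 176)/b(d(-4, 13), 84) = 45666/34784 + 601/(100*((-1*84))) = 45666*(1/34784) + (601/100)/(-84) = 22833/17392 + (601/100)*(-1/84) = 22833/17392 - 601/8400 = 5667019/4565400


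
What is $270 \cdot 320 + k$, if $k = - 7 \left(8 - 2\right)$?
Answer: $86358$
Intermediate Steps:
$k = -42$ ($k = \left(-7\right) 6 = -42$)
$270 \cdot 320 + k = 270 \cdot 320 - 42 = 86400 - 42 = 86358$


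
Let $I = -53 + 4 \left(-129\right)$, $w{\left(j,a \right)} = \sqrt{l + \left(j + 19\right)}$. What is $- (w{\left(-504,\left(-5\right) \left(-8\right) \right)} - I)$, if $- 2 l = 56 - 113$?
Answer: $-569 - \frac{i \sqrt{1826}}{2} \approx -569.0 - 21.366 i$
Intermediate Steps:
$l = \frac{57}{2}$ ($l = - \frac{56 - 113}{2} = \left(- \frac{1}{2}\right) \left(-57\right) = \frac{57}{2} \approx 28.5$)
$w{\left(j,a \right)} = \sqrt{\frac{95}{2} + j}$ ($w{\left(j,a \right)} = \sqrt{\frac{57}{2} + \left(j + 19\right)} = \sqrt{\frac{57}{2} + \left(19 + j\right)} = \sqrt{\frac{95}{2} + j}$)
$I = -569$ ($I = -53 - 516 = -569$)
$- (w{\left(-504,\left(-5\right) \left(-8\right) \right)} - I) = - (\frac{\sqrt{190 + 4 \left(-504\right)}}{2} - -569) = - (\frac{\sqrt{190 - 2016}}{2} + 569) = - (\frac{\sqrt{-1826}}{2} + 569) = - (\frac{i \sqrt{1826}}{2} + 569) = - (569 + \frac{i \sqrt{1826}}{2}) = -569 - \frac{i \sqrt{1826}}{2}$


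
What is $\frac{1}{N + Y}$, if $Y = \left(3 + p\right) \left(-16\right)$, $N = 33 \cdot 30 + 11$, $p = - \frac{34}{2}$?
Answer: $\frac{1}{1225} \approx 0.00081633$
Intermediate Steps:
$p = -17$ ($p = \left(-34\right) \frac{1}{2} = -17$)
$N = 1001$ ($N = 990 + 11 = 1001$)
$Y = 224$ ($Y = \left(3 - 17\right) \left(-16\right) = \left(-14\right) \left(-16\right) = 224$)
$\frac{1}{N + Y} = \frac{1}{1001 + 224} = \frac{1}{1225}$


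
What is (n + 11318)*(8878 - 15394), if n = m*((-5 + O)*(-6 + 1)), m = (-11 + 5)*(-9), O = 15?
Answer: -56154888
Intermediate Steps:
m = 54 (m = -6*(-9) = 54)
n = -2700 (n = 54*((-5 + 15)*(-6 + 1)) = 54*(10*(-5)) = 54*(-50) = -2700)
(n + 11318)*(8878 - 15394) = (-2700 + 11318)*(8878 - 15394) = 8618*(-6516) = -56154888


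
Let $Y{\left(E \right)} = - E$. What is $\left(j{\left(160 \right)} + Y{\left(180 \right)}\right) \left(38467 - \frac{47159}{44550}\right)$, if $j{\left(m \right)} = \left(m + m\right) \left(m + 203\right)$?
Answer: $\frac{6625000633406}{1485} \approx 4.4613 \cdot 10^{9}$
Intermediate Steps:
$j{\left(m \right)} = 2 m \left(203 + m\right)$
$\left(j{\left(160 \right)} + Y{\left(180 \right)}\right) \left(38467 - \frac{47159}{44550}\right) = \left(2 \cdot 160 \left(203 + 160\right) - 180\right) \left(38467 - \frac{47159}{44550}\right) = \left(2 \cdot 160 \cdot 363 - 180\right) \left(38467 - \frac{47159}{44550}\right) = \left(116160 - 180\right) \left(38467 - \frac{47159}{44550}\right) = 115980 \cdot \frac{1713657691}{44550} = \frac{6625000633406}{1485}$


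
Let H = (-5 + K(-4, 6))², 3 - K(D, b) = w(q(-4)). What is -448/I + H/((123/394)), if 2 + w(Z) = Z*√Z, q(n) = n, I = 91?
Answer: 0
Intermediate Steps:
w(Z) = -2 + Z^(3/2) (w(Z) = -2 + Z*√Z = -2 + Z^(3/2))
K(D, b) = 5 + 8*I (K(D, b) = 3 - (-2 + (-4)^(3/2)) = 3 - (-2 - 8*I) = 3 + (2 + 8*I) = 5 + 8*I)
H = -64 (H = (-5 + (5 + 8*I))² = (8*I)² = -64)
-448/I + H/((123/394)) = -448/91 - 64/(123/394) = -448*1/91 - 64/(123*(1/394)) = -64/13 - 64/123/394 = -64/13 - 64*394/123 = -64/13 - 25216/123 = -335680/1599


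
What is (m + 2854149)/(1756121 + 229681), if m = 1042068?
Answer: 99903/50918 ≈ 1.9620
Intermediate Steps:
(m + 2854149)/(1756121 + 229681) = (1042068 + 2854149)/(1756121 + 229681) = 3896217/1985802 = 3896217*(1/1985802) = 99903/50918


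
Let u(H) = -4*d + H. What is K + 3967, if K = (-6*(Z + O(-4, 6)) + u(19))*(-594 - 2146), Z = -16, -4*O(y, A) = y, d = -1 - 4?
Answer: -349493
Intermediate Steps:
d = -5
O(y, A) = -y/4
u(H) = 20 + H (u(H) = -4*(-5) + H = 20 + H)
K = -353460 (K = (-6*(-16 - ¼*(-4)) + (20 + 19))*(-594 - 2146) = (-6*(-16 + 1) + 39)*(-2740) = (-6*(-15) + 39)*(-2740) = (90 + 39)*(-2740) = 129*(-2740) = -353460)
K + 3967 = -353460 + 3967 = -349493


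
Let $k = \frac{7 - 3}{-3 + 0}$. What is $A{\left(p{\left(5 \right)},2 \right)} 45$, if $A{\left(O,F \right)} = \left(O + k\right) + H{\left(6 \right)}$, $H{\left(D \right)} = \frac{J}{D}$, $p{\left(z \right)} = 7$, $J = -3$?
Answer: $\frac{465}{2} \approx 232.5$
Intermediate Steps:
$H{\left(D \right)} = - \frac{3}{D}$
$k = - \frac{4}{3}$ ($k = \frac{4}{-3} = 4 \left(- \frac{1}{3}\right) = - \frac{4}{3} \approx -1.3333$)
$A{\left(O,F \right)} = - \frac{11}{6} + O$ ($A{\left(O,F \right)} = \left(O - \frac{4}{3}\right) - \frac{3}{6} = \left(- \frac{4}{3} + O\right) - \frac{1}{2} = - \frac{11}{6} + O$)
$A{\left(p{\left(5 \right)},2 \right)} 45 = \left(- \frac{11}{6} + 7\right) 45 = \frac{31}{6} \cdot 45 = \frac{465}{2}$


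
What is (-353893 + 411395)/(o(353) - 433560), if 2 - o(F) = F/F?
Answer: -57502/433559 ≈ -0.13263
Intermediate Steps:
o(F) = 1 (o(F) = 2 - F/F = 2 - 1*1 = 2 - 1 = 1)
(-353893 + 411395)/(o(353) - 433560) = (-353893 + 411395)/(1 - 433560) = 57502/(-433559) = 57502*(-1/433559) = -57502/433559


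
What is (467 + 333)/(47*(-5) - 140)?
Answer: -32/15 ≈ -2.1333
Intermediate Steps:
(467 + 333)/(47*(-5) - 140) = 800/(-235 - 140) = 800/(-375) = 800*(-1/375) = -32/15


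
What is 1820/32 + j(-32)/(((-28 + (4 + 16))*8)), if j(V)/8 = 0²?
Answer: 455/8 ≈ 56.875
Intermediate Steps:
j(V) = 0 (j(V) = 8*0² = 8*0 = 0)
1820/32 + j(-32)/(((-28 + (4 + 16))*8)) = 1820/32 + 0/(((-28 + (4 + 16))*8)) = 1820*(1/32) + 0/(((-28 + 20)*8)) = 455/8 + 0/((-8*8)) = 455/8 + 0/(-64) = 455/8 + 0*(-1/64) = 455/8 + 0 = 455/8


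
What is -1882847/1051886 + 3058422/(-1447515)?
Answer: -1980853519699/507540254430 ≈ -3.9029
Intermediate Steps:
-1882847/1051886 + 3058422/(-1447515) = -1882847*1/1051886 + 3058422*(-1/1447515) = -1882847/1051886 - 1019474/482505 = -1980853519699/507540254430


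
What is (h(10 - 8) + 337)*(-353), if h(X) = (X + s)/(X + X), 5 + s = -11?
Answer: -235451/2 ≈ -1.1773e+5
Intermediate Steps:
s = -16 (s = -5 - 11 = -16)
h(X) = (-16 + X)/(2*X) (h(X) = (X - 16)/(X + X) = (-16 + X)/((2*X)) = (-16 + X)*(1/(2*X)) = (-16 + X)/(2*X))
(h(10 - 8) + 337)*(-353) = ((-16 + (10 - 8))/(2*(10 - 8)) + 337)*(-353) = ((½)*(-16 + 2)/2 + 337)*(-353) = ((½)*(½)*(-14) + 337)*(-353) = (-7/2 + 337)*(-353) = (667/2)*(-353) = -235451/2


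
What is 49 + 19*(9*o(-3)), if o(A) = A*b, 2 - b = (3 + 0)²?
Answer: 3640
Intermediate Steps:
b = -7 (b = 2 - (3 + 0)² = 2 - 1*3² = 2 - 1*9 = 2 - 9 = -7)
o(A) = -7*A (o(A) = A*(-7) = -7*A)
49 + 19*(9*o(-3)) = 49 + 19*(9*(-7*(-3))) = 49 + 19*(9*21) = 49 + 19*189 = 49 + 3591 = 3640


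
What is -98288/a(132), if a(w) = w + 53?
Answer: -98288/185 ≈ -531.29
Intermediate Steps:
a(w) = 53 + w
-98288/a(132) = -98288/(53 + 132) = -98288/185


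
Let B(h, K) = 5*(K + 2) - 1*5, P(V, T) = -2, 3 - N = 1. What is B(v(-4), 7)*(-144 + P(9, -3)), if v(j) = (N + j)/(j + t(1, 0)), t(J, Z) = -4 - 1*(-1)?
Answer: -5840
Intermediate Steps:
N = 2 (N = 3 - 1*1 = 3 - 1 = 2)
t(J, Z) = -3 (t(J, Z) = -4 + 1 = -3)
v(j) = (2 + j)/(-3 + j) (v(j) = (2 + j)/(j - 3) = (2 + j)/(-3 + j))
B(h, K) = 5 + 5*K (B(h, K) = 5*(2 + K) - 5 = (10 + 5*K) - 5 = 5 + 5*K)
B(v(-4), 7)*(-144 + P(9, -3)) = (5 + 5*7)*(-144 - 2) = (5 + 35)*(-146) = 40*(-146) = -5840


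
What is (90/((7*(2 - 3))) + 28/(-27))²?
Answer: 6895876/35721 ≈ 193.05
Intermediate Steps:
(90/((7*(2 - 3))) + 28/(-27))² = (90/((7*(-1))) + 28*(-1/27))² = (90/(-7) - 28/27)² = (90*(-⅐) - 28/27)² = (-90/7 - 28/27)² = (-2626/189)² = 6895876/35721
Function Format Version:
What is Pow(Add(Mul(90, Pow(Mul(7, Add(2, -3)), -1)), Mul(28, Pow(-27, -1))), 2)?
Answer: Rational(6895876, 35721) ≈ 193.05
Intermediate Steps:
Pow(Add(Mul(90, Pow(Mul(7, Add(2, -3)), -1)), Mul(28, Pow(-27, -1))), 2) = Pow(Add(Mul(90, Pow(Mul(7, -1), -1)), Mul(28, Rational(-1, 27))), 2) = Pow(Add(Mul(90, Pow(-7, -1)), Rational(-28, 27)), 2) = Pow(Add(Mul(90, Rational(-1, 7)), Rational(-28, 27)), 2) = Pow(Add(Rational(-90, 7), Rational(-28, 27)), 2) = Pow(Rational(-2626, 189), 2) = Rational(6895876, 35721)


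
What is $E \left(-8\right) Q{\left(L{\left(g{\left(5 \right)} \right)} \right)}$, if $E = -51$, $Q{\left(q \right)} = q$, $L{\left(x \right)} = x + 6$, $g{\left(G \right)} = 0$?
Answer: $2448$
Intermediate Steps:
$L{\left(x \right)} = 6 + x$
$E \left(-8\right) Q{\left(L{\left(g{\left(5 \right)} \right)} \right)} = \left(-51\right) \left(-8\right) \left(6 + 0\right) = 408 \cdot 6 = 2448$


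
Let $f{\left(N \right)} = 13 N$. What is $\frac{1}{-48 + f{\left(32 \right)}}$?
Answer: $\frac{1}{368} \approx 0.0027174$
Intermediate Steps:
$\frac{1}{-48 + f{\left(32 \right)}} = \frac{1}{-48 + 13 \cdot 32} = \frac{1}{-48 + 416} = \frac{1}{368}$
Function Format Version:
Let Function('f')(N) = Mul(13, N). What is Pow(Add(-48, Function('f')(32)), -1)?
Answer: Rational(1, 368) ≈ 0.0027174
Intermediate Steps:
Pow(Add(-48, Function('f')(32)), -1) = Pow(Add(-48, Mul(13, 32)), -1) = Pow(Add(-48, 416), -1) = Pow(368, -1) = Rational(1, 368)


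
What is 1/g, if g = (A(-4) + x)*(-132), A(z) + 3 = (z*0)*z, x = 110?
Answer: -1/14124 ≈ -7.0801e-5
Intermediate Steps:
A(z) = -3 (A(z) = -3 + (z*0)*z = -3 + 0*z = -3 + 0 = -3)
g = -14124 (g = (-3 + 110)*(-132) = 107*(-132) = -14124)
1/g = 1/(-14124) = -1/14124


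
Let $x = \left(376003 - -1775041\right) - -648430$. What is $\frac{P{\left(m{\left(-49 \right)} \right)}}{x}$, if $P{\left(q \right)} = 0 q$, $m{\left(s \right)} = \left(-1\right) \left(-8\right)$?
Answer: $0$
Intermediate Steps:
$m{\left(s \right)} = 8$
$P{\left(q \right)} = 0$
$x = 2799474$ ($x = \left(376003 + 1775041\right) + 648430 = 2151044 + 648430 = 2799474$)
$\frac{P{\left(m{\left(-49 \right)} \right)}}{x} = \frac{0}{2799474} = 0 \cdot \frac{1}{2799474} = 0$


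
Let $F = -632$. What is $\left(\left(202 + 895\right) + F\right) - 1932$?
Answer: $-1467$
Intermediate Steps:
$\left(\left(202 + 895\right) + F\right) - 1932 = \left(\left(202 + 895\right) - 632\right) - 1932 = \left(1097 - 632\right) - 1932 = 465 - 1932 = -1467$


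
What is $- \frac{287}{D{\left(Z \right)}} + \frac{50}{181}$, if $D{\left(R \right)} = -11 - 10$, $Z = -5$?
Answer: $\frac{7571}{543} \approx 13.943$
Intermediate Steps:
$D{\left(R \right)} = -21$
$- \frac{287}{D{\left(Z \right)}} + \frac{50}{181} = - \frac{287}{-21} + \frac{50}{181} = \left(-287\right) \left(- \frac{1}{21}\right) + 50 \cdot \frac{1}{181} = \frac{41}{3} + \frac{50}{181} = \frac{7571}{543}$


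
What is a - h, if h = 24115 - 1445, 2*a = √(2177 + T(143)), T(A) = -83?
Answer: -22670 + √2094/2 ≈ -22647.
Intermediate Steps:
a = √2094/2 (a = √(2177 - 83)/2 = √2094/2 ≈ 22.880)
h = 22670
a - h = √2094/2 - 1*22670 = √2094/2 - 22670 = -22670 + √2094/2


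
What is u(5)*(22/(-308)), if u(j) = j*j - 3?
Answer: -11/7 ≈ -1.5714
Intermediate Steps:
u(j) = -3 + j² (u(j) = j² - 3 = -3 + j²)
u(5)*(22/(-308)) = (-3 + 5²)*(22/(-308)) = (-3 + 25)*(22*(-1/308)) = 22*(-1/14) = -11/7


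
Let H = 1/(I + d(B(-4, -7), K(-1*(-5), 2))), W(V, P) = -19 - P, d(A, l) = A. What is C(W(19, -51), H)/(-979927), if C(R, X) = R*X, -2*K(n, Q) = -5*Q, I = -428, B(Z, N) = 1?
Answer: 32/418428829 ≈ 7.6477e-8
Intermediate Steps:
K(n, Q) = 5*Q/2 (K(n, Q) = -(-5)*Q/2 = 5*Q/2)
H = -1/427 (H = 1/(-428 + 1) = 1/(-427) = -1/427 ≈ -0.0023419)
C(W(19, -51), H)/(-979927) = ((-19 - 1*(-51))*(-1/427))/(-979927) = ((-19 + 51)*(-1/427))*(-1/979927) = (32*(-1/427))*(-1/979927) = -32/427*(-1/979927) = 32/418428829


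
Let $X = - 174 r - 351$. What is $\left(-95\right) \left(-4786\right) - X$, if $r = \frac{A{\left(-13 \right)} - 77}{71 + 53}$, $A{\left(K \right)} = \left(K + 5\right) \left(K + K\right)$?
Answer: $\frac{28222699}{62} \approx 4.5521 \cdot 10^{5}$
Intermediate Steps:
$A{\left(K \right)} = 2 K \left(5 + K\right)$ ($A{\left(K \right)} = \left(5 + K\right) 2 K = 2 K \left(5 + K\right)$)
$r = \frac{131}{124}$ ($r = \frac{2 \left(-13\right) \left(5 - 13\right) - 77}{71 + 53} = \frac{2 \left(-13\right) \left(-8\right) - 77}{124} = \left(208 - 77\right) \frac{1}{124} = 131 \cdot \frac{1}{124} = \frac{131}{124} \approx 1.0565$)
$X = - \frac{33159}{62}$ ($X = \left(-174\right) \frac{131}{124} - 351 = - \frac{11397}{62} - 351 = - \frac{33159}{62} \approx -534.82$)
$\left(-95\right) \left(-4786\right) - X = \left(-95\right) \left(-4786\right) - - \frac{33159}{62} = 454670 + \frac{33159}{62} = \frac{28222699}{62}$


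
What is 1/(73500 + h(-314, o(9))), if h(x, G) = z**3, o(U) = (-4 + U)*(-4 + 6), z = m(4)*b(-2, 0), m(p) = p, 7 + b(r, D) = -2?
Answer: 1/26844 ≈ 3.7252e-5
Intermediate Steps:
b(r, D) = -9 (b(r, D) = -7 - 2 = -9)
z = -36 (z = 4*(-9) = -36)
o(U) = -8 + 2*U (o(U) = (-4 + U)*2 = -8 + 2*U)
h(x, G) = -46656 (h(x, G) = (-36)**3 = -46656)
1/(73500 + h(-314, o(9))) = 1/(73500 - 46656) = 1/26844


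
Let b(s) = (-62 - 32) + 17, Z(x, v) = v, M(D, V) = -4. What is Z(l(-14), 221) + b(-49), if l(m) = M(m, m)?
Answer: 144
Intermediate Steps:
l(m) = -4
b(s) = -77 (b(s) = -94 + 17 = -77)
Z(l(-14), 221) + b(-49) = 221 - 77 = 144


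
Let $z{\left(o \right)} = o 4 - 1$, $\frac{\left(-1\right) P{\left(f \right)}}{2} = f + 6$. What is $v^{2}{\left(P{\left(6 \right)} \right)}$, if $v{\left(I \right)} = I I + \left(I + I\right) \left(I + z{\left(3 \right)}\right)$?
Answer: $1440000$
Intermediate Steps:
$P{\left(f \right)} = -12 - 2 f$ ($P{\left(f \right)} = - 2 \left(f + 6\right) = - 2 \left(6 + f\right) = -12 - 2 f$)
$z{\left(o \right)} = -1 + 4 o$ ($z{\left(o \right)} = 4 o - 1 = -1 + 4 o$)
$v{\left(I \right)} = I^{2} + 2 I \left(11 + I\right)$ ($v{\left(I \right)} = I I + \left(I + I\right) \left(I + \left(-1 + 4 \cdot 3\right)\right) = I^{2} + 2 I \left(I + \left(-1 + 12\right)\right) = I^{2} + 2 I \left(I + 11\right) = I^{2} + 2 I \left(11 + I\right)$)
$v^{2}{\left(P{\left(6 \right)} \right)} = \left(\left(-12 - 12\right) \left(22 + 3 \left(-12 - 12\right)\right)\right)^{2} = \left(- 24 \left(22 + 3 \left(-24\right)\right)\right)^{2} = \left(- 24 \left(22 - 72\right)\right)^{2} = \left(\left(-24\right) \left(-50\right)\right)^{2} = 1200^{2} = 1440000$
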